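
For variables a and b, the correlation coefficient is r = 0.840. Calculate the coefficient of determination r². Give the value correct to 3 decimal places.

r² = (0.840)² = 0.706

0.706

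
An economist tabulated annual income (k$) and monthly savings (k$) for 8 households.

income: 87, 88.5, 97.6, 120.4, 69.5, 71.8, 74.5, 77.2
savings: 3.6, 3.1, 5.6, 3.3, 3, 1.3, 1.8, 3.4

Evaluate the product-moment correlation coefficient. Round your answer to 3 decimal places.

0.499

n = 8, Σx = 686.5, Σy = 25.1, Σx² = 60918.75, Σy² = 90.31, Σxy = 2229.85
nΣxy − ΣxΣy = 17838.8 − 17231.15 = 607.65
nΣx² − (Σx)² = 487350 − 471282.25 = 16067.75; nΣy² − (Σy)² = 722.48 − 630.01 = 92.47
r = 607.65 / √(16067.75 × 92.47) = 607.65 / 1218.9277 ≈ 0.499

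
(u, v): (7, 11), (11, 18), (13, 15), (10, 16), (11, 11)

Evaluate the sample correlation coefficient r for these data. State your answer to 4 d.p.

n = 5, Σu = 52, Σv = 71, Σu² = 560, Σv² = 1047, Σuv = 751
nΣuv − ΣuΣv = 3755 − 3692 = 63
nΣu² − (Σu)² = 2800 − 2704 = 96; nΣv² − (Σv)² = 5235 − 5041 = 194
r = 63 / √(96 × 194) = 63 / 136.4698 ≈ 0.4616

0.4616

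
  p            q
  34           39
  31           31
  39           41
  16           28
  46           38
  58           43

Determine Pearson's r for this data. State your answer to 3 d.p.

0.866

n = 6, Σp = 224, Σq = 220, Σp² = 9374, Σq² = 8240, Σpq = 8576
nΣpq − ΣpΣq = 51456 − 49280 = 2176
nΣp² − (Σp)² = 56244 − 50176 = 6068; nΣq² − (Σq)² = 49440 − 48400 = 1040
r = 2176 / √(6068 × 1040) = 2176 / 2512.1146 ≈ 0.866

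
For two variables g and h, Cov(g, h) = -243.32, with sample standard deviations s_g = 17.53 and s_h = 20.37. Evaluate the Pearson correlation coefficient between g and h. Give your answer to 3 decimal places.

r = Cov(g,h) / (s_g · s_h) = -243.32 / (17.53 × 20.37)
  = -243.32 / 357.0861 ≈ -0.681

-0.681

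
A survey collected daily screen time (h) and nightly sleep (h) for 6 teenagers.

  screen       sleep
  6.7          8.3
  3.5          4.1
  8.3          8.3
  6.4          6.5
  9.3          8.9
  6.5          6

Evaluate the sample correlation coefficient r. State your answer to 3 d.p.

n = 6, Σx = 40.7, Σy = 42.1, Σx² = 295.73, Σy² = 312.05, Σxy = 302.22
nΣxy − ΣxΣy = 1813.32 − 1713.47 = 99.85
nΣx² − (Σx)² = 1774.38 − 1656.49 = 117.89; nΣy² − (Σy)² = 1872.3 − 1772.41 = 99.89
r = 99.85 / √(117.89 × 99.89) = 99.85 / 108.5174 ≈ 0.920

0.920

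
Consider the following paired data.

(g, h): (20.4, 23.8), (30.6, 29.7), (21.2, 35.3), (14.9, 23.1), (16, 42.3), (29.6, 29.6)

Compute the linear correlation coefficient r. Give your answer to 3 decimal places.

-0.104

n = 6, Σg = 132.7, Σh = 183.8, Σg² = 3156.13, Σh² = 5893.68, Σgh = 4039.85
nΣgh − ΣgΣh = 24239.1 − 24390.26 = -151.16
nΣg² − (Σg)² = 18936.78 − 17609.29 = 1327.49; nΣh² − (Σh)² = 35362.08 − 33782.44 = 1579.64
r = -151.16 / √(1327.49 × 1579.64) = -151.16 / 1448.0871 ≈ -0.104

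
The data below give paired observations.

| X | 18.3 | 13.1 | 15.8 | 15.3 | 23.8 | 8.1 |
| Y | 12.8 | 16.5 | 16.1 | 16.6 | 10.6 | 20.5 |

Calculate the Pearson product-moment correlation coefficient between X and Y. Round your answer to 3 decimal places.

n = 6, ΣX = 94.4, ΣY = 93.1, ΣX² = 1622.28, ΣY² = 1503.47, ΣXY = 1377.08
nΣXY − ΣXΣY = 8262.48 − 8788.64 = -526.16
nΣX² − (ΣX)² = 9733.68 − 8911.36 = 822.32; nΣY² − (ΣY)² = 9020.82 − 8667.61 = 353.21
r = -526.16 / √(822.32 × 353.21) = -526.16 / 538.9357 ≈ -0.976

-0.976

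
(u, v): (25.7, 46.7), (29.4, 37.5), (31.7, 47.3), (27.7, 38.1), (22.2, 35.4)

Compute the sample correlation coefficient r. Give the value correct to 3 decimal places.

n = 5, Σu = 136.7, Σv = 205, Σu² = 3789.87, Σv² = 8529.2, Σuv = 5643.35
nΣuv − ΣuΣv = 28216.75 − 28023.5 = 193.25
nΣu² − (Σu)² = 18949.35 − 18686.89 = 262.46; nΣv² − (Σv)² = 42646 − 42025 = 621
r = 193.25 / √(262.46 × 621) = 193.25 / 403.7173 ≈ 0.479

0.479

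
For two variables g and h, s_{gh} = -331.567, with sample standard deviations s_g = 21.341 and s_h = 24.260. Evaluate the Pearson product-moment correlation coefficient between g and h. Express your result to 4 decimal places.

r = Cov(g,h) / (s_g · s_h) = -331.567 / (21.341 × 24.260)
  = -331.567 / 517.7327 ≈ -0.6404

-0.6404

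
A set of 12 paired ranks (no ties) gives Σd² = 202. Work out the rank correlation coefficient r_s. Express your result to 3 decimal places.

ρ = 1 − 6Σd² / [n(n²−1)] = 1 − 6×202 / (12×143)
  = 1 − 1212/1716 = 1 − 0.7063 ≈ 0.294

0.294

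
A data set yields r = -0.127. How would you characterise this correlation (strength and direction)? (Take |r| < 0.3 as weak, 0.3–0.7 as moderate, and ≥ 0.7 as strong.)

weak negative

r = -0.127 < 0 so the relationship is negative.
|r| = 0.127, which falls in the weak range.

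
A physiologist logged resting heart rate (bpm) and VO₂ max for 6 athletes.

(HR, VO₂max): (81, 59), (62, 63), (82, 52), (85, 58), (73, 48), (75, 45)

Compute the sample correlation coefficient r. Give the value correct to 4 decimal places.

n = 6, Σx = 458, Σy = 325, Σx² = 35308, Σy² = 17847, Σxy = 24758
nΣxy − ΣxΣy = 148548 − 148850 = -302
nΣx² − (Σx)² = 211848 − 209764 = 2084; nΣy² − (Σy)² = 107082 − 105625 = 1457
r = -302 / √(2084 × 1457) = -302 / 1742.5235 ≈ -0.1733

-0.1733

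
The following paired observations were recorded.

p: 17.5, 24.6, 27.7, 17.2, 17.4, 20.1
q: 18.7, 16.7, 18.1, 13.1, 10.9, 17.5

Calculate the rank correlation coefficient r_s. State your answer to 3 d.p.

Rank p: 3, 5, 6, 1, 2, 4
Rank q: 6, 3, 5, 2, 1, 4
d = rank(p) − rank(q): -3, 2, 1, -1, 1, 0; Σd² = 16
ρ = 1 − 6Σd² / [n(n²−1)] = 1 − 6×16 / (6×35) = 1 − 96/210 ≈ 0.543

0.543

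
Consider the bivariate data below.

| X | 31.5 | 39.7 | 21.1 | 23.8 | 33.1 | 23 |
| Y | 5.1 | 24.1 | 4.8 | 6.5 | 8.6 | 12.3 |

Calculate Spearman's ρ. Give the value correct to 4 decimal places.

0.6000

Rank X: 4, 6, 1, 3, 5, 2
Rank Y: 2, 6, 1, 3, 4, 5
d = rank(X) − rank(Y): 2, 0, 0, 0, 1, -3; Σd² = 14
ρ = 1 − 6Σd² / [n(n²−1)] = 1 − 6×14 / (6×35) = 1 − 84/210 ≈ 0.6000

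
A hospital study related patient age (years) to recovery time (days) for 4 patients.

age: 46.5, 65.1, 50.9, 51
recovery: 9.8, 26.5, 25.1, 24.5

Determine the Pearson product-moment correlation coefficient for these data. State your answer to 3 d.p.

n = 4, Σx = 213.5, Σy = 85.9, Σx² = 11592.07, Σy² = 2028.55, Σxy = 4707.94
nΣxy − ΣxΣy = 18831.76 − 18339.65 = 492.11
nΣx² − (Σx)² = 46368.28 − 45582.25 = 786.03; nΣy² − (Σy)² = 8114.2 − 7378.81 = 735.39
r = 492.11 / √(786.03 × 735.39) = 492.11 / 760.2885 ≈ 0.647

0.647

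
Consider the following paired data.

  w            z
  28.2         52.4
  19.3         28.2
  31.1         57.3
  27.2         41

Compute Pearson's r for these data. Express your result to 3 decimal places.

n = 4, Σw = 105.8, Σz = 178.9, Σw² = 2874.78, Σz² = 8505.29, Σwz = 4919.17
nΣwz − ΣwΣz = 19676.68 − 18927.62 = 749.06
nΣw² − (Σw)² = 11499.12 − 11193.64 = 305.48; nΣz² − (Σz)² = 34021.16 − 32005.21 = 2015.95
r = 749.06 / √(305.48 × 2015.95) = 749.06 / 784.7499 ≈ 0.955

0.955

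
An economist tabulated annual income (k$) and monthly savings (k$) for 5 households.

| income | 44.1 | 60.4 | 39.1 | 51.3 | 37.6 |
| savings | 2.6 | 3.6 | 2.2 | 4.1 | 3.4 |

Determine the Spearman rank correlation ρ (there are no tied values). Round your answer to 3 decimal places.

Rank income: 3, 5, 2, 4, 1
Rank savings: 2, 4, 1, 5, 3
d = rank(income) − rank(savings): 1, 1, 1, -1, -2; Σd² = 8
ρ = 1 − 6Σd² / [n(n²−1)] = 1 − 6×8 / (5×24) = 1 − 48/120 ≈ 0.600

0.600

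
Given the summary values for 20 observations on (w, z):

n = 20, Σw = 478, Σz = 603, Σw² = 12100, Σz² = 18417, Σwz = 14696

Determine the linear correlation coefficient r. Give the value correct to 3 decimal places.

0.711

r = (nΣwz − ΣwΣz) / √[(nΣw² − (Σw)²)(nΣz² − (Σz)²)]
Numerator: 20×14696 − 478×603 = 5686
Denominator: √[(242000 − 228484)(368340 − 363609)] = √[13516 × 4731] = 7996.5115
r = 5686 / 7996.5115 ≈ 0.711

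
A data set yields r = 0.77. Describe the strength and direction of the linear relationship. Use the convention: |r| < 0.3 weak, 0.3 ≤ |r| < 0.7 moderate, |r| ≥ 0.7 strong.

r = 0.77 > 0 so the relationship is positive.
|r| = 0.77, which falls in the strong range.

strong positive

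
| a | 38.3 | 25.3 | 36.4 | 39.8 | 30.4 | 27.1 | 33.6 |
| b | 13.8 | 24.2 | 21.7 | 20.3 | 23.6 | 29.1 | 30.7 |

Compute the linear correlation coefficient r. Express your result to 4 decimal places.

-0.6012

n = 7, Σa = 230.9, Σb = 163.4, Σa² = 7803.51, Σb² = 4005.32, Σab = 5276.19
nΣab − ΣaΣb = 36933.33 − 37729.06 = -795.73
nΣa² − (Σa)² = 54624.57 − 53314.81 = 1309.76; nΣb² − (Σb)² = 28037.24 − 26699.56 = 1337.68
r = -795.73 / √(1309.76 × 1337.68) = -795.73 / 1323.6464 ≈ -0.6012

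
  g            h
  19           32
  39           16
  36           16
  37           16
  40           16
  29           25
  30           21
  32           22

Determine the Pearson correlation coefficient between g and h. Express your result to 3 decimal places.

-0.972

n = 8, Σg = 262, Σh = 164, Σg² = 8912, Σh² = 3598, Σgh = 5099
nΣgh − ΣgΣh = 40792 − 42968 = -2176
nΣg² − (Σg)² = 71296 − 68644 = 2652; nΣh² − (Σh)² = 28784 − 26896 = 1888
r = -2176 / √(2652 × 1888) = -2176 / 2237.6273 ≈ -0.972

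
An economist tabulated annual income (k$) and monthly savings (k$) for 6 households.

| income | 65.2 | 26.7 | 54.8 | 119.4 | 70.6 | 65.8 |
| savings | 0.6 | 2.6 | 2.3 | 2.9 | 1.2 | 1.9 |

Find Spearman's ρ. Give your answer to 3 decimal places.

0.029

Rank income: 3, 1, 2, 6, 5, 4
Rank savings: 1, 5, 4, 6, 2, 3
d = rank(income) − rank(savings): 2, -4, -2, 0, 3, 1; Σd² = 34
ρ = 1 − 6Σd² / [n(n²−1)] = 1 − 6×34 / (6×35) = 1 − 204/210 ≈ 0.029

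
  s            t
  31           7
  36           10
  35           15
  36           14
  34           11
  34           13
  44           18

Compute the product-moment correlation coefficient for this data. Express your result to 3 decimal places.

n = 7, Σs = 250, Σt = 88, Σs² = 9026, Σt² = 1184, Σst = 3214
nΣst − ΣsΣt = 22498 − 22000 = 498
nΣs² − (Σs)² = 63182 − 62500 = 682; nΣt² − (Σt)² = 8288 − 7744 = 544
r = 498 / √(682 × 544) = 498 / 609.1043 ≈ 0.818

0.818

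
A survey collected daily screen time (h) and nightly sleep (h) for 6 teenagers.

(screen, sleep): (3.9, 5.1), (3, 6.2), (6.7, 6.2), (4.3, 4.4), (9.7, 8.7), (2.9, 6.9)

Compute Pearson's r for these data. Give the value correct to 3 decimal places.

n = 6, Σx = 30.5, Σy = 37.5, Σx² = 190.09, Σy² = 245.55, Σxy = 203.35
nΣxy − ΣxΣy = 1220.1 − 1143.75 = 76.35
nΣx² − (Σx)² = 1140.54 − 930.25 = 210.29; nΣy² − (Σy)² = 1473.3 − 1406.25 = 67.05
r = 76.35 / √(210.29 × 67.05) = 76.35 / 118.7432 ≈ 0.643

0.643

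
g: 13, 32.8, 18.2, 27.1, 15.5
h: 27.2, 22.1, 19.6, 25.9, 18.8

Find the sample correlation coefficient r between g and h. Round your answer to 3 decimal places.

0.053

n = 5, Σg = 106.6, Σh = 113.6, Σg² = 2550.74, Σh² = 2636.66, Σgh = 2428.49
nΣgh − ΣgΣh = 12142.45 − 12109.76 = 32.69
nΣg² − (Σg)² = 12753.7 − 11363.56 = 1390.14; nΣh² − (Σh)² = 13183.3 − 12904.96 = 278.34
r = 32.69 / √(1390.14 × 278.34) = 32.69 / 622.0382 ≈ 0.053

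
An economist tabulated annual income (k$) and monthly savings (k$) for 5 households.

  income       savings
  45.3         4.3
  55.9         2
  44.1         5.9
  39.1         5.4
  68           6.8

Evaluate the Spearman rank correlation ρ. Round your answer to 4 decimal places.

0.1000

Rank income: 3, 4, 2, 1, 5
Rank savings: 2, 1, 4, 3, 5
d = rank(income) − rank(savings): 1, 3, -2, -2, 0; Σd² = 18
ρ = 1 − 6Σd² / [n(n²−1)] = 1 − 6×18 / (5×24) = 1 − 108/120 ≈ 0.1000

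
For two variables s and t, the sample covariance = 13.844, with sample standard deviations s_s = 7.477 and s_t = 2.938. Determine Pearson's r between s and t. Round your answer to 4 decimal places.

0.6302

r = Cov(s,t) / (s_s · s_t) = 13.844 / (7.477 × 2.938)
  = 13.844 / 21.9674 ≈ 0.6302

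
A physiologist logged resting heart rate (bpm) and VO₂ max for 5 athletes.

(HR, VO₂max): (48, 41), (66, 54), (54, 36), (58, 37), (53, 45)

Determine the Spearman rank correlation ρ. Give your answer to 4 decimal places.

0.2000

Rank HR: 1, 5, 3, 4, 2
Rank VO₂max: 3, 5, 1, 2, 4
d = rank(HR) − rank(VO₂max): -2, 0, 2, 2, -2; Σd² = 16
ρ = 1 − 6Σd² / [n(n²−1)] = 1 − 6×16 / (5×24) = 1 − 96/120 ≈ 0.2000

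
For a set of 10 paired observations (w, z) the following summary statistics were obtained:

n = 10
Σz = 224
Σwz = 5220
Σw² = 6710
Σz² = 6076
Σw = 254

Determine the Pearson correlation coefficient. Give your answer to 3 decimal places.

r = (nΣwz − ΣwΣz) / √[(nΣw² − (Σw)²)(nΣz² − (Σz)²)]
Numerator: 10×5220 − 254×224 = -4696
Denominator: √[(67100 − 64516)(60760 − 50176)] = √[2584 × 10584] = 5229.6325
r = -4696 / 5229.6325 ≈ -0.898

-0.898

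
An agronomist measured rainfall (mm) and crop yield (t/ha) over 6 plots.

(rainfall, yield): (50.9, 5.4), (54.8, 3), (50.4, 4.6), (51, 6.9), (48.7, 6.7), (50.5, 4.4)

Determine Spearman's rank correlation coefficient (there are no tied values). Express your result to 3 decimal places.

-0.257

Rank rainfall: 4, 6, 2, 5, 1, 3
Rank yield: 4, 1, 3, 6, 5, 2
d = rank(rainfall) − rank(yield): 0, 5, -1, -1, -4, 1; Σd² = 44
ρ = 1 − 6Σd² / [n(n²−1)] = 1 − 6×44 / (6×35) = 1 − 264/210 ≈ -0.257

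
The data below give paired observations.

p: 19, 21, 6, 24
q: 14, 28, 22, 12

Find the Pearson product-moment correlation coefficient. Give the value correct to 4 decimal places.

n = 4, Σp = 70, Σq = 76, Σp² = 1414, Σq² = 1608, Σpq = 1274
nΣpq − ΣpΣq = 5096 − 5320 = -224
nΣp² − (Σp)² = 5656 − 4900 = 756; nΣq² − (Σq)² = 6432 − 5776 = 656
r = -224 / √(756 × 656) = -224 / 704.2272 ≈ -0.3181

-0.3181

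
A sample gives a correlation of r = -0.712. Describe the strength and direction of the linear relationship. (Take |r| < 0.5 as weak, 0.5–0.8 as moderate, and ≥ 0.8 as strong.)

r = -0.712 < 0 so the relationship is negative.
|r| = 0.712, which falls in the moderate range.

moderate negative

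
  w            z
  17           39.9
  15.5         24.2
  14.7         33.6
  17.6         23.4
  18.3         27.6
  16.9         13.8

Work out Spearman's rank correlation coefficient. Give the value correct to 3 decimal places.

Rank w: 4, 2, 1, 5, 6, 3
Rank z: 6, 3, 5, 2, 4, 1
d = rank(w) − rank(z): -2, -1, -4, 3, 2, 2; Σd² = 38
ρ = 1 − 6Σd² / [n(n²−1)] = 1 − 6×38 / (6×35) = 1 − 228/210 ≈ -0.086

-0.086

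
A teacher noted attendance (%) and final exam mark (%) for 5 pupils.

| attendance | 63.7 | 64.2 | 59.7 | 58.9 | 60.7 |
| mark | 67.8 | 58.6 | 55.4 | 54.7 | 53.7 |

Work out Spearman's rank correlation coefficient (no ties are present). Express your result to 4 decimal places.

Rank attendance: 4, 5, 2, 1, 3
Rank mark: 5, 4, 3, 2, 1
d = rank(attendance) − rank(mark): -1, 1, -1, -1, 2; Σd² = 8
ρ = 1 − 6Σd² / [n(n²−1)] = 1 − 6×8 / (5×24) = 1 − 48/120 ≈ 0.6000

0.6000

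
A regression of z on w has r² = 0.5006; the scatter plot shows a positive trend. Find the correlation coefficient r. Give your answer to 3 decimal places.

|r| = √0.5006 = 0.708
The association is positive, so r = 0.708.

0.708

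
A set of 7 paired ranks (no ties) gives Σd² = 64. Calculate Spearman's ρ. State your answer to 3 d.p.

-0.143

ρ = 1 − 6Σd² / [n(n²−1)] = 1 − 6×64 / (7×48)
  = 1 − 384/336 = 1 − 1.1429 ≈ -0.143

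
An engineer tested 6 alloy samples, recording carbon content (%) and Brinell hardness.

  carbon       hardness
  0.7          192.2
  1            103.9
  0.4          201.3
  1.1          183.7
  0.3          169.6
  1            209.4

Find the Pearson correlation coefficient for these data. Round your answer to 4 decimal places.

-0.2123

n = 6, Σx = 4.5, Σy = 1060.1, Σx² = 3.95, Σy² = 194615.95, Σxy = 781.31
nΣxy − ΣxΣy = 4687.86 − 4770.45 = -82.59
nΣx² − (Σx)² = 23.7 − 20.25 = 3.45; nΣy² − (Σy)² = 1167695.7 − 1123812.01 = 43883.69
r = -82.59 / √(3.45 × 43883.69) = -82.59 / 389.0999 ≈ -0.2123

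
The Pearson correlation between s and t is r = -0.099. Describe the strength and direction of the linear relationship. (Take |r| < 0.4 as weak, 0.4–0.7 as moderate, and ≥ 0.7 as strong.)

weak negative

r = -0.099 < 0 so the relationship is negative.
|r| = 0.099, which falls in the weak range.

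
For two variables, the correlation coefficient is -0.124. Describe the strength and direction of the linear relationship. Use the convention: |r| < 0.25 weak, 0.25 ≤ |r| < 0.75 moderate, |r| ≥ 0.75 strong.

r = -0.124 < 0 so the relationship is negative.
|r| = 0.124, which falls in the weak range.

weak negative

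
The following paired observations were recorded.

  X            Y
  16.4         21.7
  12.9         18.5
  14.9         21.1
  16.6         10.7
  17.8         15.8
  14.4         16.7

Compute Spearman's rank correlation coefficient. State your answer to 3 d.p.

Rank X: 4, 1, 3, 5, 6, 2
Rank Y: 6, 4, 5, 1, 2, 3
d = rank(X) − rank(Y): -2, -3, -2, 4, 4, -1; Σd² = 50
ρ = 1 − 6Σd² / [n(n²−1)] = 1 − 6×50 / (6×35) = 1 − 300/210 ≈ -0.429

-0.429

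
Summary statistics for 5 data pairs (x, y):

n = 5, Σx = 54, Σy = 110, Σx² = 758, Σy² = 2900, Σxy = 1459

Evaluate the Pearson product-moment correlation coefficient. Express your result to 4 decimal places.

0.9356

r = (nΣxy − ΣxΣy) / √[(nΣx² − (Σx)²)(nΣy² − (Σy)²)]
Numerator: 5×1459 − 54×110 = 1355
Denominator: √[(3790 − 2916)(14500 − 12100)] = √[874 × 2400] = 1448.3094
r = 1355 / 1448.3094 ≈ 0.9356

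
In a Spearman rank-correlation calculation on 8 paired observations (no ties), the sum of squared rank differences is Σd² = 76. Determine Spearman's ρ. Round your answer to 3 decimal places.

ρ = 1 − 6Σd² / [n(n²−1)] = 1 − 6×76 / (8×63)
  = 1 − 456/504 = 1 − 0.9048 ≈ 0.095

0.095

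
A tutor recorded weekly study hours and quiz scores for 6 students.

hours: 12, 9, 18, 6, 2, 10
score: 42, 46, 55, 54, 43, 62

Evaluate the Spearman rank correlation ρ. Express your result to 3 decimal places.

0.257

Rank hours: 5, 3, 6, 2, 1, 4
Rank score: 1, 3, 5, 4, 2, 6
d = rank(hours) − rank(score): 4, 0, 1, -2, -1, -2; Σd² = 26
ρ = 1 − 6Σd² / [n(n²−1)] = 1 − 6×26 / (6×35) = 1 − 156/210 ≈ 0.257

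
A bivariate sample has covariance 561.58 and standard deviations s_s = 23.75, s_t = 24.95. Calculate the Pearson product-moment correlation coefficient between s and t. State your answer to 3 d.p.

0.948

r = Cov(s,t) / (s_s · s_t) = 561.58 / (23.75 × 24.95)
  = 561.58 / 592.5625 ≈ 0.948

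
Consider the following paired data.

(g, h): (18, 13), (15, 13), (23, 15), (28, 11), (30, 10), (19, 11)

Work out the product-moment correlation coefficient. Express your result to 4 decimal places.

n = 6, Σg = 133, Σh = 73, Σg² = 3123, Σh² = 905, Σgh = 1591
nΣgh − ΣgΣh = 9546 − 9709 = -163
nΣg² − (Σg)² = 18738 − 17689 = 1049; nΣh² − (Σh)² = 5430 − 5329 = 101
r = -163 / √(1049 × 101) = -163 / 325.4981 ≈ -0.5008

-0.5008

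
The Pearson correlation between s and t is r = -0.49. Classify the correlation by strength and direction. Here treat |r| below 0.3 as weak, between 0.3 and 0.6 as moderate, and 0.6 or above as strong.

moderate negative

r = -0.49 < 0 so the relationship is negative.
|r| = 0.49, which falls in the moderate range.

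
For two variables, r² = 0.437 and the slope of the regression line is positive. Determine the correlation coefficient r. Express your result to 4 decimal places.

0.6611

|r| = √0.437 = 0.6611
The association is positive, so r = 0.6611.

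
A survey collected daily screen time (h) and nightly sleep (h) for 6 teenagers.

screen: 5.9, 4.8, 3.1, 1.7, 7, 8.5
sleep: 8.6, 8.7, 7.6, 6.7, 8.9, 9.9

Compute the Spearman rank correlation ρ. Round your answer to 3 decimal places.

0.943

Rank screen: 4, 3, 2, 1, 5, 6
Rank sleep: 3, 4, 2, 1, 5, 6
d = rank(screen) − rank(sleep): 1, -1, 0, 0, 0, 0; Σd² = 2
ρ = 1 − 6Σd² / [n(n²−1)] = 1 − 6×2 / (6×35) = 1 − 12/210 ≈ 0.943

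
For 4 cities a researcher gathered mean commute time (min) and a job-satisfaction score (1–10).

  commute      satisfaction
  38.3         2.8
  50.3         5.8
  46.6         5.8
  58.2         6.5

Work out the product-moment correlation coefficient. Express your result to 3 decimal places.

0.906

n = 4, Σx = 193.4, Σy = 20.9, Σx² = 9555.78, Σy² = 117.37, Σxy = 1047.56
nΣxy − ΣxΣy = 4190.24 − 4042.06 = 148.18
nΣx² − (Σx)² = 38223.12 − 37403.56 = 819.56; nΣy² − (Σy)² = 469.48 − 436.81 = 32.67
r = 148.18 / √(819.56 × 32.67) = 148.18 / 163.6308 ≈ 0.906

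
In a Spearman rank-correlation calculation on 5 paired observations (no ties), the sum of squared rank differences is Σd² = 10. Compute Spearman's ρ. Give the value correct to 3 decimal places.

ρ = 1 − 6Σd² / [n(n²−1)] = 1 − 6×10 / (5×24)
  = 1 − 60/120 = 1 − 0.5000 ≈ 0.500

0.500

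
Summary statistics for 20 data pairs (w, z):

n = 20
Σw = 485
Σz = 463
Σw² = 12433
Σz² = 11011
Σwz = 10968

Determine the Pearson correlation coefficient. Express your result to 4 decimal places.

r = (nΣwz − ΣwΣz) / √[(nΣw² − (Σw)²)(nΣz² − (Σz)²)]
Numerator: 20×10968 − 485×463 = -5195
Denominator: √[(248660 − 235225)(220220 − 214369)] = √[13435 × 5851] = 8866.1257
r = -5195 / 8866.1257 ≈ -0.5859

-0.5859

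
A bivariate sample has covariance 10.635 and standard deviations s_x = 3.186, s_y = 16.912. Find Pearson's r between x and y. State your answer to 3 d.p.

0.197

r = Cov(x,y) / (s_x · s_y) = 10.635 / (3.186 × 16.912)
  = 10.635 / 53.8816 ≈ 0.197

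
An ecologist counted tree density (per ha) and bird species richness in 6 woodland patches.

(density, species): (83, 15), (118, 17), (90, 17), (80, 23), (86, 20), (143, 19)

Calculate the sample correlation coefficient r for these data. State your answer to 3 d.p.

n = 6, Σx = 600, Σy = 111, Σx² = 63158, Σy² = 2093, Σxy = 11058
nΣxy − ΣxΣy = 66348 − 66600 = -252
nΣx² − (Σx)² = 378948 − 360000 = 18948; nΣy² − (Σy)² = 12558 − 12321 = 237
r = -252 / √(18948 × 237) = -252 / 2119.1215 ≈ -0.119

-0.119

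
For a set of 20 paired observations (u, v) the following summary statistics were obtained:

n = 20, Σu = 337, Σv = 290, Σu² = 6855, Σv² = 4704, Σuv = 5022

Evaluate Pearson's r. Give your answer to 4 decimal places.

r = (nΣuv − ΣuΣv) / √[(nΣu² − (Σu)²)(nΣv² − (Σv)²)]
Numerator: 20×5022 − 337×290 = 2710
Denominator: √[(137100 − 113569)(94080 − 84100)] = √[23531 × 9980] = 15324.4700
r = 2710 / 15324.4700 ≈ 0.1768

0.1768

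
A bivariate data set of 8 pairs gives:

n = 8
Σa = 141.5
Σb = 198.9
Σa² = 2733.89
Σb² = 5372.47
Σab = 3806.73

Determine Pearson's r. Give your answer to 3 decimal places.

r = (nΣab − ΣaΣb) / √[(nΣa² − (Σa)²)(nΣb² − (Σb)²)]
Numerator: 8×3806.73 − 141.5×198.9 = 2309.49
Denominator: √[(21871.12 − 20022.25)(42979.76 − 39561.21)] = √[1848.87 × 3418.55] = 2514.0514
r = 2309.49 / 2514.0514 ≈ 0.919

0.919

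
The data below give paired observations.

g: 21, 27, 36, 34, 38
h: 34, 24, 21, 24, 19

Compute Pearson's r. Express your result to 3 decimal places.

-0.924

n = 5, Σg = 156, Σh = 122, Σg² = 5066, Σh² = 3110, Σgh = 3656
nΣgh − ΣgΣh = 18280 − 19032 = -752
nΣg² − (Σg)² = 25330 − 24336 = 994; nΣh² − (Σh)² = 15550 − 14884 = 666
r = -752 / √(994 × 666) = -752 / 813.6363 ≈ -0.924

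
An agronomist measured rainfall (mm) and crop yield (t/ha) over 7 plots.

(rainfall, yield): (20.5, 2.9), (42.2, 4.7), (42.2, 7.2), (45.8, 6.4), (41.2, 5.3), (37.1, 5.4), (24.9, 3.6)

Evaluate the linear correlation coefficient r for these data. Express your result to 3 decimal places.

n = 7, Σx = 253.9, Σy = 35.5, Σx² = 9773.43, Σy² = 193.51, Σxy = 1363.09
nΣxy − ΣxΣy = 9541.63 − 9013.45 = 528.18
nΣx² − (Σx)² = 68414.01 − 64465.21 = 3948.8; nΣy² − (Σy)² = 1354.57 − 1260.25 = 94.32
r = 528.18 / √(3948.8 × 94.32) = 528.18 / 610.2875 ≈ 0.865

0.865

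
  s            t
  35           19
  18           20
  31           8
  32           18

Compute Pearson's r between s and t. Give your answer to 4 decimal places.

n = 4, Σs = 116, Σt = 65, Σs² = 3534, Σt² = 1149, Σst = 1849
nΣst − ΣsΣt = 7396 − 7540 = -144
nΣs² − (Σs)² = 14136 − 13456 = 680; nΣt² − (Σt)² = 4596 − 4225 = 371
r = -144 / √(680 × 371) = -144 / 502.2748 ≈ -0.2867

-0.2867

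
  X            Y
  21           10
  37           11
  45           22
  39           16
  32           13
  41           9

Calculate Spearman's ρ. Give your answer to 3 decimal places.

0.371

Rank X: 1, 3, 6, 4, 2, 5
Rank Y: 2, 3, 6, 5, 4, 1
d = rank(X) − rank(Y): -1, 0, 0, -1, -2, 4; Σd² = 22
ρ = 1 − 6Σd² / [n(n²−1)] = 1 − 6×22 / (6×35) = 1 − 132/210 ≈ 0.371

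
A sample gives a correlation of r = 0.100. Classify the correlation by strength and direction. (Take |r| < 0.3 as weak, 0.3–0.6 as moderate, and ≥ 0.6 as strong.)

r = 0.100 > 0 so the relationship is positive.
|r| = 0.100, which falls in the weak range.

weak positive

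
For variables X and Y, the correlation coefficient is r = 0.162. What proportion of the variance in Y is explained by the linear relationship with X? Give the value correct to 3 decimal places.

r² = (0.162)² = 0.026

0.026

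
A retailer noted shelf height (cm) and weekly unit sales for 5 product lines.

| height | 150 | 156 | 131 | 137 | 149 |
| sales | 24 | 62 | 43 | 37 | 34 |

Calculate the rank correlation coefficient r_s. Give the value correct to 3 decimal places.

Rank height: 4, 5, 1, 2, 3
Rank sales: 1, 5, 4, 3, 2
d = rank(height) − rank(sales): 3, 0, -3, -1, 1; Σd² = 20
ρ = 1 − 6Σd² / [n(n²−1)] = 1 − 6×20 / (5×24) = 1 − 120/120 ≈ 0.000

0.000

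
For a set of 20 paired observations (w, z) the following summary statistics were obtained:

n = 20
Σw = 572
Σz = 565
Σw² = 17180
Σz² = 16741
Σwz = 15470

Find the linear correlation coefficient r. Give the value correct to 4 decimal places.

r = (nΣwz − ΣwΣz) / √[(nΣw² − (Σw)²)(nΣz² − (Σz)²)]
Numerator: 20×15470 − 572×565 = -13780
Denominator: √[(343600 − 327184)(334820 − 319225)] = √[16416 × 15595] = 16000.2350
r = -13780 / 16000.2350 ≈ -0.8612

-0.8612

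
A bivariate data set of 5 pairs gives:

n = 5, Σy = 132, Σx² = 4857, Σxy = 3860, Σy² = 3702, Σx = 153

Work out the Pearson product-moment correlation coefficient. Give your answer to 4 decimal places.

-0.9186

r = (nΣxy − ΣxΣy) / √[(nΣx² − (Σx)²)(nΣy² − (Σy)²)]
Numerator: 5×3860 − 153×132 = -896
Denominator: √[(24285 − 23409)(18510 − 17424)] = √[876 × 1086] = 975.3645
r = -896 / 975.3645 ≈ -0.9186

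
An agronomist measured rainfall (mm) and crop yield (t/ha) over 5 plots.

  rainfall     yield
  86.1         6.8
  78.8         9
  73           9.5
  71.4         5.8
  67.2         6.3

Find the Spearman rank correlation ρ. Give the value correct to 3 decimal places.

0.500

Rank rainfall: 5, 4, 3, 2, 1
Rank yield: 3, 4, 5, 1, 2
d = rank(rainfall) − rank(yield): 2, 0, -2, 1, -1; Σd² = 10
ρ = 1 − 6Σd² / [n(n²−1)] = 1 − 6×10 / (5×24) = 1 − 60/120 ≈ 0.500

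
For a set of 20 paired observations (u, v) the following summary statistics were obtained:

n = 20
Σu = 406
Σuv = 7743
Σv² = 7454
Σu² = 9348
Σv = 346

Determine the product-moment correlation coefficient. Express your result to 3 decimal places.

0.564

r = (nΣuv − ΣuΣv) / √[(nΣu² − (Σu)²)(nΣv² − (Σv)²)]
Numerator: 20×7743 − 406×346 = 14384
Denominator: √[(186960 − 164836)(149080 − 119716)] = √[22124 × 29364] = 25488.2156
r = 14384 / 25488.2156 ≈ 0.564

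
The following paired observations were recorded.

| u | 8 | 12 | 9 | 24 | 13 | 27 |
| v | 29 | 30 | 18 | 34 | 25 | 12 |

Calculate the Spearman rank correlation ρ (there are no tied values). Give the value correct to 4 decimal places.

Rank u: 1, 3, 2, 5, 4, 6
Rank v: 4, 5, 2, 6, 3, 1
d = rank(u) − rank(v): -3, -2, 0, -1, 1, 5; Σd² = 40
ρ = 1 − 6Σd² / [n(n²−1)] = 1 − 6×40 / (6×35) = 1 − 240/210 ≈ -0.1429

-0.1429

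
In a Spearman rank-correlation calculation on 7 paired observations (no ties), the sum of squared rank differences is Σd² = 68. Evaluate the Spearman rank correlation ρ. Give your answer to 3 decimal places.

ρ = 1 − 6Σd² / [n(n²−1)] = 1 − 6×68 / (7×48)
  = 1 − 408/336 = 1 − 1.2143 ≈ -0.214

-0.214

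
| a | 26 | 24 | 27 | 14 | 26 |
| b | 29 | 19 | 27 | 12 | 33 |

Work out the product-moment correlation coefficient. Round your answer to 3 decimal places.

0.868

n = 5, Σa = 117, Σb = 120, Σa² = 2853, Σb² = 3164, Σab = 2965
nΣab − ΣaΣb = 14825 − 14040 = 785
nΣa² − (Σa)² = 14265 − 13689 = 576; nΣb² − (Σb)² = 15820 − 14400 = 1420
r = 785 / √(576 × 1420) = 785 / 904.3893 ≈ 0.868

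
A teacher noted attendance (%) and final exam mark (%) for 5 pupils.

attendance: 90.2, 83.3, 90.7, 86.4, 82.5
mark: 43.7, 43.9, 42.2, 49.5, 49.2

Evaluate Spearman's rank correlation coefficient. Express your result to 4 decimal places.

-0.7000

Rank attendance: 4, 2, 5, 3, 1
Rank mark: 2, 3, 1, 5, 4
d = rank(attendance) − rank(mark): 2, -1, 4, -2, -3; Σd² = 34
ρ = 1 − 6Σd² / [n(n²−1)] = 1 − 6×34 / (5×24) = 1 − 204/120 ≈ -0.7000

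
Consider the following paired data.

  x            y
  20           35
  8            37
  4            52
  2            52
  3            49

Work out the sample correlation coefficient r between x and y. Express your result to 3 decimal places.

-0.851

n = 5, Σx = 37, Σy = 225, Σx² = 493, Σy² = 10403, Σxy = 1455
nΣxy − ΣxΣy = 7275 − 8325 = -1050
nΣx² − (Σx)² = 2465 − 1369 = 1096; nΣy² − (Σy)² = 52015 − 50625 = 1390
r = -1050 / √(1096 × 1390) = -1050 / 1234.2771 ≈ -0.851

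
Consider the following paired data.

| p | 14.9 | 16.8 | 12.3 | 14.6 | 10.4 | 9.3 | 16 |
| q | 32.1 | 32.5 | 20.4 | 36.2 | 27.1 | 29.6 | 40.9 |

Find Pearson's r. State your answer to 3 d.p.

n = 7, Σp = 94.3, Σq = 218.8, Σp² = 1319.35, Σq² = 7096.64, Σpq = 3015.25
nΣpq − ΣpΣq = 21106.75 − 20632.84 = 473.91
nΣp² − (Σp)² = 9235.45 − 8892.49 = 342.96; nΣq² − (Σq)² = 49676.48 − 47873.44 = 1803.04
r = 473.91 / √(342.96 × 1803.04) = 473.91 / 786.3654 ≈ 0.603

0.603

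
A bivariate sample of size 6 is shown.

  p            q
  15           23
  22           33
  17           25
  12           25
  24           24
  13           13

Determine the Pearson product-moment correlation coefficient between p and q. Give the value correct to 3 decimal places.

n = 6, Σp = 103, Σq = 143, Σp² = 1887, Σq² = 3613, Σpq = 2541
nΣpq − ΣpΣq = 15246 − 14729 = 517
nΣp² − (Σp)² = 11322 − 10609 = 713; nΣq² − (Σq)² = 21678 − 20449 = 1229
r = 517 / √(713 × 1229) = 517 / 936.0967 ≈ 0.552

0.552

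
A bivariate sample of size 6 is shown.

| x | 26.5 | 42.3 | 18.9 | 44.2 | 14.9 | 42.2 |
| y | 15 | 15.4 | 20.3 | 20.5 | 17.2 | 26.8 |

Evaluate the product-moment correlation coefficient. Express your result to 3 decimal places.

0.338

n = 6, Σx = 189, Σy = 115.2, Σx² = 6805.24, Σy² = 2308.58, Σxy = 3725.93
nΣxy − ΣxΣy = 22355.58 − 21772.8 = 582.78
nΣx² − (Σx)² = 40831.44 − 35721 = 5110.44; nΣy² − (Σy)² = 13851.48 − 13271.04 = 580.44
r = 582.78 / √(5110.44 × 580.44) = 582.78 / 1722.2961 ≈ 0.338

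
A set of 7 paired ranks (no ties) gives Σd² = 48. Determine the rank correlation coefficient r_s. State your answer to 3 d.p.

0.143

ρ = 1 − 6Σd² / [n(n²−1)] = 1 − 6×48 / (7×48)
  = 1 − 288/336 = 1 − 0.8571 ≈ 0.143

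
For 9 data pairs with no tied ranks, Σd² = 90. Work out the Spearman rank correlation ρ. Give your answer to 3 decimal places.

0.250

ρ = 1 − 6Σd² / [n(n²−1)] = 1 − 6×90 / (9×80)
  = 1 − 540/720 = 1 − 0.7500 ≈ 0.250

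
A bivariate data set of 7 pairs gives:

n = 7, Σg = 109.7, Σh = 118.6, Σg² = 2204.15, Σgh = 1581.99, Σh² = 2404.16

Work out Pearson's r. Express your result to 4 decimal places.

r = (nΣgh − ΣgΣh) / √[(nΣg² − (Σg)²)(nΣh² − (Σh)²)]
Numerator: 7×1581.99 − 109.7×118.6 = -1936.49
Denominator: √[(15429.05 − 12034.09)(16829.12 − 14065.96)] = √[3394.96 × 2763.16] = 3062.8121
r = -1936.49 / 3062.8121 ≈ -0.6323

-0.6323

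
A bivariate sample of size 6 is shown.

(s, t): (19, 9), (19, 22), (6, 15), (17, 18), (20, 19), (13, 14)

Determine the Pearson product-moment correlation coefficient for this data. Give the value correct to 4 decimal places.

n = 6, Σs = 94, Σt = 97, Σs² = 1616, Σt² = 1671, Σst = 1547
nΣst − ΣsΣt = 9282 − 9118 = 164
nΣs² − (Σs)² = 9696 − 8836 = 860; nΣt² − (Σt)² = 10026 − 9409 = 617
r = 164 / √(860 × 617) = 164 / 728.4367 ≈ 0.2251

0.2251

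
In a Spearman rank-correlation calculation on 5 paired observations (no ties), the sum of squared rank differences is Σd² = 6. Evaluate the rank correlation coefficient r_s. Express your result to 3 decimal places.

ρ = 1 − 6Σd² / [n(n²−1)] = 1 − 6×6 / (5×24)
  = 1 − 36/120 = 1 − 0.3000 ≈ 0.700

0.700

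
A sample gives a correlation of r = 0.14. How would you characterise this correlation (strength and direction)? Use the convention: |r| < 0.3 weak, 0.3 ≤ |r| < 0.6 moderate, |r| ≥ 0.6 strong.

weak positive

r = 0.14 > 0 so the relationship is positive.
|r| = 0.14, which falls in the weak range.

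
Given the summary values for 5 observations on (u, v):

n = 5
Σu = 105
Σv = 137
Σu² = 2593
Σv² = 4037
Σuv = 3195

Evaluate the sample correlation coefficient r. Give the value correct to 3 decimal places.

0.959

r = (nΣuv − ΣuΣv) / √[(nΣu² − (Σu)²)(nΣv² − (Σv)²)]
Numerator: 5×3195 − 105×137 = 1590
Denominator: √[(12965 − 11025)(20185 − 18769)] = √[1940 × 1416] = 1657.4197
r = 1590 / 1657.4197 ≈ 0.959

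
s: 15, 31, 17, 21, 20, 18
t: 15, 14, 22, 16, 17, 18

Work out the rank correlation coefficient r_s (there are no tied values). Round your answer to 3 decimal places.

Rank s: 1, 6, 2, 5, 4, 3
Rank t: 2, 1, 6, 3, 4, 5
d = rank(s) − rank(t): -1, 5, -4, 2, 0, -2; Σd² = 50
ρ = 1 − 6Σd² / [n(n²−1)] = 1 − 6×50 / (6×35) = 1 − 300/210 ≈ -0.429

-0.429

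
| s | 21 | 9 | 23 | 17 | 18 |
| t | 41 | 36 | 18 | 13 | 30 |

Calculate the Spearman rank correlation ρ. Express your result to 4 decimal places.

Rank s: 4, 1, 5, 2, 3
Rank t: 5, 4, 2, 1, 3
d = rank(s) − rank(t): -1, -3, 3, 1, 0; Σd² = 20
ρ = 1 − 6Σd² / [n(n²−1)] = 1 − 6×20 / (5×24) = 1 − 120/120 ≈ 0.0000

0.0000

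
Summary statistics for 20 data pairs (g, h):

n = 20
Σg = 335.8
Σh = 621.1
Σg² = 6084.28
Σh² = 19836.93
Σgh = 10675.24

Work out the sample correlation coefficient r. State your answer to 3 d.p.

0.499

r = (nΣgh − ΣgΣh) / √[(nΣg² − (Σg)²)(nΣh² − (Σh)²)]
Numerator: 20×10675.24 − 335.8×621.1 = 4939.42
Denominator: √[(121685.6 − 112761.64)(396738.6 − 385765.21)] = √[8923.96 × 10973.39] = 9895.7614
r = 4939.42 / 9895.7614 ≈ 0.499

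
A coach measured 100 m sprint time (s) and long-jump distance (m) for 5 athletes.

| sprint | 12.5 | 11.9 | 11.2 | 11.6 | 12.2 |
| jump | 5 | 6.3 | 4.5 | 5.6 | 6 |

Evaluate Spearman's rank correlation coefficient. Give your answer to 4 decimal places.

0.3000

Rank sprint: 5, 3, 1, 2, 4
Rank jump: 2, 5, 1, 3, 4
d = rank(sprint) − rank(jump): 3, -2, 0, -1, 0; Σd² = 14
ρ = 1 − 6Σd² / [n(n²−1)] = 1 − 6×14 / (5×24) = 1 − 84/120 ≈ 0.3000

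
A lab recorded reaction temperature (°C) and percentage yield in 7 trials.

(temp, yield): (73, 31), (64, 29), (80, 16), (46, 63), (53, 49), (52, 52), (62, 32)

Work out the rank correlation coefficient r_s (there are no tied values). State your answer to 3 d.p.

-0.964

Rank temp: 6, 5, 7, 1, 3, 2, 4
Rank yield: 3, 2, 1, 7, 5, 6, 4
d = rank(temp) − rank(yield): 3, 3, 6, -6, -2, -4, 0; Σd² = 110
ρ = 1 − 6Σd² / [n(n²−1)] = 1 − 6×110 / (7×48) = 1 − 660/336 ≈ -0.964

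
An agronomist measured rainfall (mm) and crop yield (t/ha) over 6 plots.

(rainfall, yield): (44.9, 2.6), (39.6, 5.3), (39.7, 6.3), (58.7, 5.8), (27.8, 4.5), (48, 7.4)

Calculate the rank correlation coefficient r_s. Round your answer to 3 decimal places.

Rank rainfall: 4, 2, 3, 6, 1, 5
Rank yield: 1, 3, 5, 4, 2, 6
d = rank(rainfall) − rank(yield): 3, -1, -2, 2, -1, -1; Σd² = 20
ρ = 1 − 6Σd² / [n(n²−1)] = 1 − 6×20 / (6×35) = 1 − 120/210 ≈ 0.429

0.429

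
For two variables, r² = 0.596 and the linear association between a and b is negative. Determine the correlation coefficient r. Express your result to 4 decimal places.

|r| = √0.596 = 0.7720
The association is negative, so r = −0.7720.

-0.7720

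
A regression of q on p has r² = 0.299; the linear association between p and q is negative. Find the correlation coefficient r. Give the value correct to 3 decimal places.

|r| = √0.299 = 0.547
The association is negative, so r = −0.547.

-0.547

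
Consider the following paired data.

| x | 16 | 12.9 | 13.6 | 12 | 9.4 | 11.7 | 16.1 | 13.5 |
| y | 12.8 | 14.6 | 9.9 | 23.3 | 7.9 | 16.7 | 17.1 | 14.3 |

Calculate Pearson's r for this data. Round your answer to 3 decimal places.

n = 8, Σx = 105.2, Σy = 116.6, Σx² = 1418.08, Σy² = 1856.1, Σxy = 1545.39
nΣxy − ΣxΣy = 12363.12 − 12266.32 = 96.8
nΣx² − (Σx)² = 11344.64 − 11067.04 = 277.6; nΣy² − (Σy)² = 14848.8 − 13595.56 = 1253.24
r = 96.8 / √(277.6 × 1253.24) = 96.8 / 589.8300 ≈ 0.164

0.164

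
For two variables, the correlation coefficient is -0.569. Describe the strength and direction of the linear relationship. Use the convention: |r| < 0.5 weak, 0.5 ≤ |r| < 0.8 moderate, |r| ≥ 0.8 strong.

r = -0.569 < 0 so the relationship is negative.
|r| = 0.569, which falls in the moderate range.

moderate negative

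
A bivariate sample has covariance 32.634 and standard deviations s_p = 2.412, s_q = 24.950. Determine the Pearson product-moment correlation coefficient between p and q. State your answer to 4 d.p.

0.5423

r = Cov(p,q) / (s_p · s_q) = 32.634 / (2.412 × 24.950)
  = 32.634 / 60.1794 ≈ 0.5423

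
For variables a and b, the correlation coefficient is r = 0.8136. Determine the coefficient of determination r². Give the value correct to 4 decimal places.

r² = (0.8136)² = 0.6619

0.6619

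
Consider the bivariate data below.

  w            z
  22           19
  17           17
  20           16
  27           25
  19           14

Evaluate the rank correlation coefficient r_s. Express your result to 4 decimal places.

Rank w: 4, 1, 3, 5, 2
Rank z: 4, 3, 2, 5, 1
d = rank(w) − rank(z): 0, -2, 1, 0, 1; Σd² = 6
ρ = 1 − 6Σd² / [n(n²−1)] = 1 − 6×6 / (5×24) = 1 − 36/120 ≈ 0.7000

0.7000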